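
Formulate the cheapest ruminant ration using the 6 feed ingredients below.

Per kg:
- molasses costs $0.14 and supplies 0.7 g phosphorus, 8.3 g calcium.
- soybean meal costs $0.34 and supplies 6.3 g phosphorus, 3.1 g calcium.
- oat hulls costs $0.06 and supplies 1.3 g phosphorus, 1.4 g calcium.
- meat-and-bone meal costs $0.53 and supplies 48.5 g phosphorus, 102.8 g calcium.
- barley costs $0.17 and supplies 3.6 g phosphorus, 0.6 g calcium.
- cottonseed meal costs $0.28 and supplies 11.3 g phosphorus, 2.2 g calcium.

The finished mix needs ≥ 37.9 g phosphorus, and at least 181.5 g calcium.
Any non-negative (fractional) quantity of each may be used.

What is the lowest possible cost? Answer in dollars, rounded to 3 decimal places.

Let x1 = kg of molasses, x2 = kg of soybean meal, x3 = kg of oat hulls, x4 = kg of meat-and-bone meal, x5 = kg of barley, x6 = kg of cottonseed meal.
min 0.14x1 + 0.34x2 + 0.06x3 + 0.53x4 + 0.17x5 + 0.28x6 s.t.:
  0.7x1 + 6.3x2 + 1.3x3 + 48.5x4 + 3.6x5 + 11.3x6 ≥ 37.9   (phosphorus)
  8.3x1 + 3.1x2 + 1.4x3 + 102.8x4 + 0.6x5 + 2.2x6 ≥ 181.5   (calcium)
  x1, x2, x3, x4, x5, x6 ≥ 0.
The minimum-cost mix takes nothing from molasses, soybean meal, oat hulls, barley, cottonseed meal — only meat-and-bone meal. The calcium requirement is met with equality.
That vertex is x4 = 1.766.
Objective = 0.53·1.766 = 0.93598.

$0.936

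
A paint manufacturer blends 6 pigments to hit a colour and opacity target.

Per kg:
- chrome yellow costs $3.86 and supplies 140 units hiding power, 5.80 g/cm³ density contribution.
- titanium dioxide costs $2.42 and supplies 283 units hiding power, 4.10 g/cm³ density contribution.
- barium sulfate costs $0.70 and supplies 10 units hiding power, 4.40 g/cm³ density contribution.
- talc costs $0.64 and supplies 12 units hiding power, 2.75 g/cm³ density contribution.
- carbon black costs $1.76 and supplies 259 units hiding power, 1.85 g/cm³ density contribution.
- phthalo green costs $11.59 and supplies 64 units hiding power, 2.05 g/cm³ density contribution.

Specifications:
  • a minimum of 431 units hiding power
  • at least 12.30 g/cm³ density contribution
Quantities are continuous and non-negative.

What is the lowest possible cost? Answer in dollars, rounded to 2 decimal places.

Let x1 = kg of chrome yellow, x2 = kg of titanium dioxide, x3 = kg of barium sulfate, x4 = kg of talc, x5 = kg of carbon black, x6 = kg of phthalo green.
min 3.86x1 + 2.42x2 + 0.7x3 + 0.64x4 + 1.76x5 + 11.59x6 subject to:
  140x1 + 283x2 + 10x3 + 12x4 + 259x5 + 64x6 ≥ 431   (hiding power)
  5.8x1 + 4.1x2 + 4.4x3 + 2.75x4 + 1.85x5 + 2.05x6 ≥ 12.3   (density contribution)
  x1, x2, x3, x4, x5, x6 ≥ 0.
At the optimum only barium sulfate, carbon black are positive (chrome yellow, titanium dioxide, talc, phthalo green = 0). Binding constraints: hiding power and density contribution.
Optimal quantities: barium sulfate = 2.13 kg, carbon black = 1.582 kg.
Total cost: 0.7·2.13 + 1.76·1.582 = 4.2753.

$4.28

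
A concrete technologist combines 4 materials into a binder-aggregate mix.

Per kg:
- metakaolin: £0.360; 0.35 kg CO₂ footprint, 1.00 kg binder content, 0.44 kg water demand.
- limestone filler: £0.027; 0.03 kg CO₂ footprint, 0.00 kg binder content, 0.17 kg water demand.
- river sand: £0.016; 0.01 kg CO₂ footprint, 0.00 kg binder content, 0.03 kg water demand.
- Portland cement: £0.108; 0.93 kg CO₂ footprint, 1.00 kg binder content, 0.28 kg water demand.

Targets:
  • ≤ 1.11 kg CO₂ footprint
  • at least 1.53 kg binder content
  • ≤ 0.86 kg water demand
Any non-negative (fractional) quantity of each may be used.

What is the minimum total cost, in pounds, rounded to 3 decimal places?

£0.301

Set it up as a linear program. Let x1 = kg of metakaolin, x2 = kg of limestone filler, x3 = kg of river sand, x4 = kg of Portland cement.
Minimize 0.36x1 + 0.027x2 + 0.016x3 + 0.108x4 with:
  0.35x1 + 0.03x2 + 0.01x3 + 0.93x4 ≤ 1.11   (CO₂ footprint)
  1x1 + 1x4 ≥ 1.53   (binder content)
  0.44x1 + 0.17x2 + 0.03x3 + 0.28x4 ≤ 0.86   (water demand)
  x1, x2, x3, x4 ≥ 0.
The cheapest feasible vertex uses only metakaolin, Portland cement; limestone filler, river sand are not used. Binding constraints: CO₂ footprint and binder content.
Optimal quantities: metakaolin = 0.5395 kg, Portland cement = 0.9905 kg.
Objective = 0.36·0.5395 + 0.108·0.9905 = 0.30119.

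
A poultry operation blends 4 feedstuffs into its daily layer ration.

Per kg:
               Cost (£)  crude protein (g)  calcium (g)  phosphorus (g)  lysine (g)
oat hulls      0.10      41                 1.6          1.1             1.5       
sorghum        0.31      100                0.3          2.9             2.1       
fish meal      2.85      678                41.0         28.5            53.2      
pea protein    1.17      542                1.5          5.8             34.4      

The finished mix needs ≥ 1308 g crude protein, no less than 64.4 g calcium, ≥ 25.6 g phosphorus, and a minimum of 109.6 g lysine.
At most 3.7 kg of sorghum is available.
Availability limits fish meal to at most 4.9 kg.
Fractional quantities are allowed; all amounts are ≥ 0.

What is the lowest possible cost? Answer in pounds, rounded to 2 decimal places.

£5.33

Let x1 = kg of oat hulls, x2 = kg of sorghum, x3 = kg of fish meal, x4 = kg of pea protein.
Minimize 0.1x1 + 0.31x2 + 2.85x3 + 1.17x4 s.t.:
  41x1 + 100x2 + 678x3 + 542x4 ≥ 1308   (crude protein)
  1.6x1 + 0.3x2 + 41x3 + 1.5x4 ≥ 64.4   (calcium)
  1.1x1 + 2.9x2 + 28.5x3 + 5.8x4 ≥ 25.6   (phosphorus)
  1.5x1 + 2.1x2 + 53.2x3 + 34.4x4 ≥ 109.6   (lysine)
  x2 ≤ 3.7
  x3 ≤ 4.9
  x1, x2, x3, x4 ≥ 0.
At the optimum only fish meal, pea protein are positive (oat hulls, sorghum = 0). There the calcium and lysine constraints are tight.
Optimal quantities: fish meal = 1.541 kg, pea protein = 0.8023 kg.
Objective = 2.85·1.541 + 1.17·0.8023 = 5.3305.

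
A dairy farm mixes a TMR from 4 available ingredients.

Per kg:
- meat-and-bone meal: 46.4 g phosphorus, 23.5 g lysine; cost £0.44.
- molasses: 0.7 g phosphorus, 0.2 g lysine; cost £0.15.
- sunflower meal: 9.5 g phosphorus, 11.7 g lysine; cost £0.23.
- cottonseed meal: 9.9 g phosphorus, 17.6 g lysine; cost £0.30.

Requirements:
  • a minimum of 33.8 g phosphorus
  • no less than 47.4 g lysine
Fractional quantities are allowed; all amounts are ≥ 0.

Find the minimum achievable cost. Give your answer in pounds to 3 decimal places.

Let x1 = kg of meat-and-bone meal, x2 = kg of molasses, x3 = kg of sunflower meal, x4 = kg of cottonseed meal.
Minimise 0.44x1 + 0.15x2 + 0.23x3 + 0.3x4 with:
  46.4x1 + 0.7x2 + 9.5x3 + 9.9x4 ≥ 33.8   (phosphorus)
  23.5x1 + 0.2x2 + 11.7x3 + 17.6x4 ≥ 47.4   (lysine)
  x1, x2, x3, x4 ≥ 0.
At the optimum only meat-and-bone meal, cottonseed meal are positive (molasses, sunflower meal = 0). There the phosphorus and lysine constraints are tight.
Solving gives x1 = 0.2151, x4 = 2.406.
Total cost: 0.44·0.2151 + 0.3·2.406 = 0.81644.

£0.816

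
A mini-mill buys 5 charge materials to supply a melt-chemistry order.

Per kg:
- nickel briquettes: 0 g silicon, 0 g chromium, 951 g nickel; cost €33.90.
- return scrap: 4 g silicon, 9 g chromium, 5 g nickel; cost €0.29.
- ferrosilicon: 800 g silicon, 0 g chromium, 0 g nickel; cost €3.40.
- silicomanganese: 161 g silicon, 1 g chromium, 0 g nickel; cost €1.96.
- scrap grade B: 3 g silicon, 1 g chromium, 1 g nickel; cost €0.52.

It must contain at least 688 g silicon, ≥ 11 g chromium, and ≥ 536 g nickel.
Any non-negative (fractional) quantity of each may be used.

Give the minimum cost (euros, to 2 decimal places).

€22.15

Set it up as a linear program. Let x1 = kg of nickel briquettes, x2 = kg of return scrap, x3 = kg of ferrosilicon, x4 = kg of silicomanganese, x5 = kg of scrap grade B.
Minimise 33.9x1 + 0.29x2 + 3.4x3 + 1.96x4 + 0.52x5 with:
  4x2 + 800x3 + 161x4 + 3x5 ≥ 688   (silicon)
  9x2 + 1x4 + 1x5 ≥ 11   (chromium)
  951x1 + 5x2 + 1x5 ≥ 536   (nickel)
  x1, x2, x3, x4, x5 ≥ 0.
The minimum-cost mix takes nothing from silicomanganese, scrap grade B — only nickel briquettes, return scrap, ferrosilicon. The silicon, chromium, nickel requirements are met with equality.
So nickel briquettes = 0.5572 kg, return scrap = 1.222 kg, ferrosilicon = 0.8539 kg.
Total cost: 33.9·0.5572 + 0.29·1.222 + 3.4·0.8539 = 22.1467.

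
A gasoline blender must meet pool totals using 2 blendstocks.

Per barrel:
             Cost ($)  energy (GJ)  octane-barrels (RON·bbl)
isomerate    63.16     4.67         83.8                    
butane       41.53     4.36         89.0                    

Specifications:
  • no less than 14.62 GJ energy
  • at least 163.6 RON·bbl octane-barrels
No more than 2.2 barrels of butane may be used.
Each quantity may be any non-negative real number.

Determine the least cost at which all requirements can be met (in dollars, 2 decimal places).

This is a linear program. Let x1 = barrels of isomerate, x2 = barrels of butane.
Minimise 63.16x1 + 41.53x2 s.t.:
  4.67x1 + 4.36x2 ≥ 14.62   (energy)
  83.8x1 + 89x2 ≥ 163.6   (octane-barrels)
  x2 ≤ 2.2
  x1, x2 ≥ 0.
Both inputs are positive at the optimum. There the energy and the butane cap constraints are tight.
So isomerate = 1.0767 barrels, butane = 2.2 barrels.
Hence cost = 63.16·1.0767 + 41.53·2.2 = $159.3704.

$159.37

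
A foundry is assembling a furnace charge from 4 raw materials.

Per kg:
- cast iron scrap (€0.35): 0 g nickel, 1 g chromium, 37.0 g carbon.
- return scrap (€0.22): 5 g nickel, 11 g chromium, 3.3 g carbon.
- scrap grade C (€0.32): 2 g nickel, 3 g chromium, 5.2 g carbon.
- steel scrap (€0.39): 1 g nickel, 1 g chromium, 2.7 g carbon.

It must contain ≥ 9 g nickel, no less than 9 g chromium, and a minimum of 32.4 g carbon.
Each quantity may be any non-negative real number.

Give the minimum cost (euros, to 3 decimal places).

€0.646

Let x1 = kg of cast iron scrap, x2 = kg of return scrap, x3 = kg of scrap grade C, x4 = kg of steel scrap.
min 0.35x1 + 0.22x2 + 0.32x3 + 0.39x4 subject to:
  5x2 + 2x3 + 1x4 ≥ 9   (nickel)
  1x1 + 11x2 + 3x3 + 1x4 ≥ 9   (chromium)
  37x1 + 3.3x2 + 5.2x3 + 2.7x4 ≥ 32.4   (carbon)
  x1, x2, x3, x4 ≥ 0.
At the optimum only cast iron scrap, return scrap are positive (scrap grade C, steel scrap = 0). Binding constraints: nickel and carbon.
That vertex is x1 = 0.7151, x2 = 1.8.
Objective = 0.35·0.7151 + 0.22·1.8 = 0.64629.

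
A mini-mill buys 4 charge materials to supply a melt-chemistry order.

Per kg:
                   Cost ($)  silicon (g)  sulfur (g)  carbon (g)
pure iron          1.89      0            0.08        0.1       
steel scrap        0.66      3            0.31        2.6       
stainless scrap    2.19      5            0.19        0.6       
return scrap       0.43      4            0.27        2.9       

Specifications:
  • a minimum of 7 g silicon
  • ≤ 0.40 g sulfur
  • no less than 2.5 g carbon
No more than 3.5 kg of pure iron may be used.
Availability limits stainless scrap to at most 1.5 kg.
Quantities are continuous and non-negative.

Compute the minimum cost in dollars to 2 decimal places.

Set it up as a linear program. Let x1 = kg of pure iron, x2 = kg of steel scrap, x3 = kg of stainless scrap, x4 = kg of return scrap.
min 1.89x1 + 0.66x2 + 2.19x3 + 0.43x4 subject to:
  3x2 + 5x3 + 4x4 ≥ 7   (silicon)
  0.08x1 + 0.31x2 + 0.19x3 + 0.27x4 ≤ 0.4   (sulfur)
  0.1x1 + 2.6x2 + 0.6x3 + 2.9x4 ≥ 2.5   (carbon)
  x1 ≤ 3.5
  x3 ≤ 1.5
  x1, x2, x3, x4 ≥ 0.
The cheapest feasible vertex uses only stainless scrap, return scrap; pure iron, steel scrap are not used. Binding constraints: silicon and sulfur.
That vertex is x3 = 0.4915, x4 = 1.136.
Total cost: 2.19·0.4915 + 0.43·1.136 = 1.5649.

$1.56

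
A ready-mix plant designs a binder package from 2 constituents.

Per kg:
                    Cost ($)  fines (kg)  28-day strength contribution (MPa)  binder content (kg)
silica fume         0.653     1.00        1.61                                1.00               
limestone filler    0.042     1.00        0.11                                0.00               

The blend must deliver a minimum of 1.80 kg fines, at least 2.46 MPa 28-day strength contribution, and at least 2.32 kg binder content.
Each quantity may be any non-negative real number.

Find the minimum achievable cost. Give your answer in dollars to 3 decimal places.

$1.515

Let x1 = kg of silica fume, x2 = kg of limestone filler.
Minimize 0.653x1 + 0.042x2 subject to:
  1x1 + 1x2 ≥ 1.8   (fines)
  1.61x1 + 0.11x2 ≥ 2.46   (28-day strength contribution)
  1x1 ≥ 2.32   (binder content)
  x1, x2 ≥ 0.
The cheapest feasible vertex uses only silica fume; limestone filler is not used. There the binder content constraint is tight.
So silica fume = 2.32 kg.
Objective = 0.653·2.32 = 1.51496.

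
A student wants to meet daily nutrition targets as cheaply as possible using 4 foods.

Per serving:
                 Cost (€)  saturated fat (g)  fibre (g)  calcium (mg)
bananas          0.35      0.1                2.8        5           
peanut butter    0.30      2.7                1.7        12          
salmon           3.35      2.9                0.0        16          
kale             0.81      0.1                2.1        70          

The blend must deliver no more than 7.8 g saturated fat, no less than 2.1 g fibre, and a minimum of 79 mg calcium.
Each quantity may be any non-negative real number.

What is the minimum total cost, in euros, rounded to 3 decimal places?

€0.914

Treat it as an LP. Let x1 = servings of bananas, x2 = servings of peanut butter, x3 = servings of salmon, x4 = servings of kale.
min 0.35x1 + 0.3x2 + 3.35x3 + 0.81x4 subject to:
  0.1x1 + 2.7x2 + 2.9x3 + 0.1x4 ≤ 7.8   (saturated fat)
  2.8x1 + 1.7x2 + 2.1x4 ≥ 2.1   (fibre)
  5x1 + 12x2 + 16x3 + 70x4 ≥ 79   (calcium)
  x1, x2, x3, x4 ≥ 0.
The cheapest feasible vertex uses only kale; bananas, peanut butter, salmon are not used. The calcium requirement is met with equality.
That vertex is x4 = 1.129.
Hence cost = 0.81·1.129 = €0.91449.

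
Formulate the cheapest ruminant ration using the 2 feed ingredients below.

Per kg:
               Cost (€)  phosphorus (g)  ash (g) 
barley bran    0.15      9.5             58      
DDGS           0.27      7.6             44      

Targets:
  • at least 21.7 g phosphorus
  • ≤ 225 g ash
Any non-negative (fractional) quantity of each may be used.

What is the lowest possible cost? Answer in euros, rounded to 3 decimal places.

Let x1 = kg of barley bran, x2 = kg of DDGS.
Minimise 0.15x1 + 0.27x2 subject to:
  9.5x1 + 7.6x2 ≥ 21.7   (phosphorus)
  58x1 + 44x2 ≤ 225   (ash)
  x1, x2 ≥ 0.
The cheapest feasible vertex uses only barley bran; DDGS is not used. The phosphorus requirement is met with equality.
That vertex is x1 = 2.284.
Hence cost = 0.15·2.284 = €0.34260.

€0.343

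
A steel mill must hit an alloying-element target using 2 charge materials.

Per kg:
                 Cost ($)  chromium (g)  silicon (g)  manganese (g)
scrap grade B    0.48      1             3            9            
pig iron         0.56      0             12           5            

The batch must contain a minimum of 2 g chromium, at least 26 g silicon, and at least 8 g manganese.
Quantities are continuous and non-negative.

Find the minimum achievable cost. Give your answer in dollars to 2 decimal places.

$1.89

Treat it as an LP. Let x1 = kg of scrap grade B, x2 = kg of pig iron.
min 0.48x1 + 0.56x2 s.t.:
  1x1 ≥ 2   (chromium)
  3x1 + 12x2 ≥ 26   (silicon)
  9x1 + 5x2 ≥ 8   (manganese)
  x1, x2 ≥ 0.
Both inputs are positive at the optimum. Binding constraints: chromium and silicon.
Solving gives x1 = 2, x2 = 1.667.
Hence cost = 0.48·2 + 0.56·1.667 = $1.8935.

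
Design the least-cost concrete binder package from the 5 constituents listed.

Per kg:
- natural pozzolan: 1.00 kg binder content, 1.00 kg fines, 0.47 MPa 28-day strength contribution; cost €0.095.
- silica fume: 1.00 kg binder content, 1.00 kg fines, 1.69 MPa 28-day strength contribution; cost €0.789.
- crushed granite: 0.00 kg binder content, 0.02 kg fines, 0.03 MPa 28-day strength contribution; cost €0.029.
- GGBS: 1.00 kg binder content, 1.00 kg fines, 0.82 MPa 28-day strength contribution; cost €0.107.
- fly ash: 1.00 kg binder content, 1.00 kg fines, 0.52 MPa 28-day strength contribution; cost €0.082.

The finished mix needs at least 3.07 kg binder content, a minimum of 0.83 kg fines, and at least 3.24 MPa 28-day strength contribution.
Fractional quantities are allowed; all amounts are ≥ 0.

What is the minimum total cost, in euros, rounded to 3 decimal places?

€0.423

Let x1 = kg of natural pozzolan, x2 = kg of silica fume, x3 = kg of crushed granite, x4 = kg of GGBS, x5 = kg of fly ash.
min 0.095x1 + 0.789x2 + 0.029x3 + 0.107x4 + 0.082x5 subject to:
  1x1 + 1x2 + 1x4 + 1x5 ≥ 3.07   (binder content)
  1x1 + 1x2 + 0.02x3 + 1x4 + 1x5 ≥ 0.83   (fines)
  0.47x1 + 1.69x2 + 0.03x3 + 0.82x4 + 0.52x5 ≥ 3.24   (28-day strength contribution)
  x1, x2, x3, x4, x5 ≥ 0.
The optimal basis is {GGBS}; natural pozzolan, silica fume, crushed granite, fly ash drop out. Binding constraint: 28-day strength contribution.
Optimal quantities: GGBS = 3.951 kg.
Total cost: 0.107·3.951 = 0.42276.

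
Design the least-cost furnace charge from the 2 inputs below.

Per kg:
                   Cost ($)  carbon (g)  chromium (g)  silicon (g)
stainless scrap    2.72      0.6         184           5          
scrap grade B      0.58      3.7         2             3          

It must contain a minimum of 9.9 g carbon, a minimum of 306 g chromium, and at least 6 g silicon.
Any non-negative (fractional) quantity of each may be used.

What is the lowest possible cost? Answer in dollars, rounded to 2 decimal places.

This is a linear program. Let x1 = kg of stainless scrap, x2 = kg of scrap grade B.
Minimize 2.72x1 + 0.58x2 s.t.:
  0.6x1 + 3.7x2 ≥ 9.9   (carbon)
  184x1 + 2x2 ≥ 306   (chromium)
  5x1 + 3x2 ≥ 6   (silicon)
  x1, x2 ≥ 0.
Both inputs are positive at the optimum. The carbon and chromium requirements are met with equality.
That vertex is x1 = 1.637, x2 = 2.41.
Total cost: 2.72·1.637 + 0.58·2.41 = 5.8504.

$5.85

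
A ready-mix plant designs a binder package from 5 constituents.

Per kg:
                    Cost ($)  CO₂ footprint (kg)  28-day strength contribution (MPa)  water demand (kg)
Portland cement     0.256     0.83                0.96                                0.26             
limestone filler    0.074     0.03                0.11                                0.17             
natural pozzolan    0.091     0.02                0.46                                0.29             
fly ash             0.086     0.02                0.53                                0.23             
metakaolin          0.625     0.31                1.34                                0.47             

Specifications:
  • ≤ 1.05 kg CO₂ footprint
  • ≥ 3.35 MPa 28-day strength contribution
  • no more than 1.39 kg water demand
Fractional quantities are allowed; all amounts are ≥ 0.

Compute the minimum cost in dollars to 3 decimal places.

Let x1 = kg of Portland cement, x2 = kg of limestone filler, x3 = kg of natural pozzolan, x4 = kg of fly ash, x5 = kg of metakaolin.
Minimize 0.256x1 + 0.074x2 + 0.091x3 + 0.086x4 + 0.625x5 subject to:
  0.83x1 + 0.03x2 + 0.02x3 + 0.02x4 + 0.31x5 ≤ 1.05   (CO₂ footprint)
  0.96x1 + 0.11x2 + 0.46x3 + 0.53x4 + 1.34x5 ≥ 3.35   (28-day strength contribution)
  0.26x1 + 0.17x2 + 0.29x3 + 0.23x4 + 0.47x5 ≤ 1.39   (water demand)
  x1, x2, x3, x4, x5 ≥ 0.
The optimal basis is {Portland cement, fly ash}; limestone filler, natural pozzolan, metakaolin drop out. There the 28-day strength contribution and water demand constraints are tight.
Solving gives x1 = 0.4072, x4 = 5.583.
Hence cost = 0.256·0.4072 + 0.086·5.583 = $0.58438.

$0.584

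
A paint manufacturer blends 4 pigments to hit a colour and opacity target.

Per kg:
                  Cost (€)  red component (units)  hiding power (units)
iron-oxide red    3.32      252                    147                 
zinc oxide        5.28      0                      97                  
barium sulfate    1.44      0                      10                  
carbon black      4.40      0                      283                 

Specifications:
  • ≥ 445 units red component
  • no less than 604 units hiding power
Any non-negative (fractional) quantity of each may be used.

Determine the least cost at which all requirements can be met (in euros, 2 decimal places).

€11.22

Let x1 = kg of iron-oxide red, x2 = kg of zinc oxide, x3 = kg of barium sulfate, x4 = kg of carbon black.
min 3.32x1 + 5.28x2 + 1.44x3 + 4.4x4 with:
  252x1 ≥ 445   (red component)
  147x1 + 97x2 + 10x3 + 283x4 ≥ 604   (hiding power)
  x1, x2, x3, x4 ≥ 0.
At the optimum only iron-oxide red, carbon black are positive (zinc oxide, barium sulfate = 0). The red component and hiding power requirements are met with equality.
That vertex is x1 = 1.766, x4 = 1.217.
Cost = 3.32·1.766 + 4.4·1.217 = 11.2179.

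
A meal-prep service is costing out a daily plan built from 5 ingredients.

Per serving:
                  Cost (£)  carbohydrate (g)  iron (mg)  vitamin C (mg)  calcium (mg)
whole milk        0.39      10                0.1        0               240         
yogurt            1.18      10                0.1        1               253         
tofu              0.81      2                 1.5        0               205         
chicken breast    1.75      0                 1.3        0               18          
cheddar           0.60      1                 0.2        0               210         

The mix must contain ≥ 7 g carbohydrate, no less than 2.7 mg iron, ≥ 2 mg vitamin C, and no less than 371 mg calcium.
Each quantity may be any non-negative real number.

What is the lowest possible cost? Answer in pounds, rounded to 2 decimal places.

£3.71

Let x1 = servings of whole milk, x2 = servings of yogurt, x3 = servings of tofu, x4 = servings of chicken breast, x5 = servings of cheddar.
Minimise 0.39x1 + 1.18x2 + 0.81x3 + 1.75x4 + 0.6x5 with:
  10x1 + 10x2 + 2x3 + 1x5 ≥ 7   (carbohydrate)
  0.1x1 + 0.1x2 + 1.5x3 + 1.3x4 + 0.2x5 ≥ 2.7   (iron)
  1x2 ≥ 2   (vitamin C)
  240x1 + 253x2 + 205x3 + 18x4 + 210x5 ≥ 371   (calcium)
  x1, x2, x3, x4, x5 ≥ 0.
The cheapest feasible vertex uses only yogurt, tofu; whole milk, chicken breast, cheddar are not used. There the iron and vitamin C constraints are tight.
Optimal quantities: yogurt = 2 servings, tofu = 1.667 servings.
Hence cost = 1.18·2 + 0.81·1.667 = £3.7103.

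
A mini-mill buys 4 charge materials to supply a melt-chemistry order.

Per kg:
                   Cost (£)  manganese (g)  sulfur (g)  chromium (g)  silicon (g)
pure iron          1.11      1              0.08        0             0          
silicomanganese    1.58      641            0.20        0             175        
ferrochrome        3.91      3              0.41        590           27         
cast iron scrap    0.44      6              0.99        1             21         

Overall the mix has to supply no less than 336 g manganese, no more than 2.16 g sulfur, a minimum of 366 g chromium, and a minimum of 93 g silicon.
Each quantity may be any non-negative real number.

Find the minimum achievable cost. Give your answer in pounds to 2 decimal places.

£3.25

Let x1 = kg of pure iron, x2 = kg of silicomanganese, x3 = kg of ferrochrome, x4 = kg of cast iron scrap.
Minimise 1.11x1 + 1.58x2 + 3.91x3 + 0.44x4 subject to:
  1x1 + 641x2 + 3x3 + 6x4 ≥ 336   (manganese)
  0.08x1 + 0.2x2 + 0.41x3 + 0.99x4 ≤ 2.16   (sulfur)
  590x3 + 1x4 ≥ 366   (chromium)
  175x2 + 27x3 + 21x4 ≥ 93   (silicon)
  x1, x2, x3, x4 ≥ 0.
The cheapest feasible vertex uses only silicomanganese, ferrochrome; pure iron, cast iron scrap are not used. The manganese and chromium requirements are met with equality.
Solving gives x2 = 0.5213, x3 = 0.6203.
Objective = 1.58·0.5213 + 3.91·0.6203 = 3.2490.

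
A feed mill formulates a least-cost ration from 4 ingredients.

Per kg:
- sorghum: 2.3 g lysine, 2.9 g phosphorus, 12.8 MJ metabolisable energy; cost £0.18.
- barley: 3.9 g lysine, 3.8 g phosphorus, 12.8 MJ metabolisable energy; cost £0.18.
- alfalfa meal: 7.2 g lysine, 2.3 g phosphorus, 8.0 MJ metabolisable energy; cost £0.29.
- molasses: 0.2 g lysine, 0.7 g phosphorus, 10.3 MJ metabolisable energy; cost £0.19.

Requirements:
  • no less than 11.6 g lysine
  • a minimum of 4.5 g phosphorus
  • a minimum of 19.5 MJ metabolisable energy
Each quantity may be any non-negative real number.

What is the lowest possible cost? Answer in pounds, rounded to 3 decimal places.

Set it up as a linear program. Let x1 = kg of sorghum, x2 = kg of barley, x3 = kg of alfalfa meal, x4 = kg of molasses.
Minimise 0.18x1 + 0.18x2 + 0.29x3 + 0.19x4 subject to:
  2.3x1 + 3.9x2 + 7.2x3 + 0.2x4 ≥ 11.6   (lysine)
  2.9x1 + 3.8x2 + 2.3x3 + 0.7x4 ≥ 4.5   (phosphorus)
  12.8x1 + 12.8x2 + 8x3 + 10.3x4 ≥ 19.5   (metabolisable energy)
  x1, x2, x3, x4 ≥ 0.
The minimum-cost mix takes nothing from sorghum, molasses — only barley, alfalfa meal. There the lysine and metabolisable energy constraints are tight.
Optimal quantities: barley = 0.7808 kg, alfalfa meal = 1.188 kg.
Hence cost = 0.18·0.7808 + 0.29·1.188 = £0.48506.

£0.485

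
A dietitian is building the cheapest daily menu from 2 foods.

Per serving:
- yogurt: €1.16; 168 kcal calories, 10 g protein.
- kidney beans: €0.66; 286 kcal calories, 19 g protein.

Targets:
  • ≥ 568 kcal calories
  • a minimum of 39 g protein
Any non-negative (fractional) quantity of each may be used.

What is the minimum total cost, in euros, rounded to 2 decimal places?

€1.35

This is a linear program. Let x1 = servings of yogurt, x2 = servings of kidney beans.
Minimise 1.16x1 + 0.66x2 s.t.:
  168x1 + 286x2 ≥ 568   (calories)
  10x1 + 19x2 ≥ 39   (protein)
  x1, x2 ≥ 0.
The optimal basis is {kidney beans}; yogurt drops out. There the protein constraint is tight.
So kidney beans = 2.053 servings.
Cost = 0.66·2.053 = 1.35498.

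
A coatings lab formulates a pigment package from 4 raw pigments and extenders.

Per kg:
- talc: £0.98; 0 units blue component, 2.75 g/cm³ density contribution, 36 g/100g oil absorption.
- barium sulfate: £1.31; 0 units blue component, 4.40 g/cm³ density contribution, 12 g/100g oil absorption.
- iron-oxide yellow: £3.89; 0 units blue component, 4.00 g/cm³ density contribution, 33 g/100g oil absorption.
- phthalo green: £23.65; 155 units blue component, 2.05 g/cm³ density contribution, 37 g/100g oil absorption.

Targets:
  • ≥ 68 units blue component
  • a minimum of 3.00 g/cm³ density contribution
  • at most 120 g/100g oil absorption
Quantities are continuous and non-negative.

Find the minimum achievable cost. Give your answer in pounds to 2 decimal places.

Let x1 = kg of talc, x2 = kg of barium sulfate, x3 = kg of iron-oxide yellow, x4 = kg of phthalo green.
Minimize 0.98x1 + 1.31x2 + 3.89x3 + 23.65x4 s.t.:
  155x4 ≥ 68   (blue component)
  2.75x1 + 4.4x2 + 4x3 + 2.05x4 ≥ 3   (density contribution)
  36x1 + 12x2 + 33x3 + 37x4 ≤ 120   (oil absorption)
  x1, x2, x3, x4 ≥ 0.
At the optimum only barium sulfate, phthalo green are positive (talc, iron-oxide yellow = 0). Binding constraints: blue component and density contribution.
That vertex is x2 = 0.4774, x4 = 0.4387.
Total cost: 1.31·0.4774 + 23.65·0.4387 = 11.0006.

£11.00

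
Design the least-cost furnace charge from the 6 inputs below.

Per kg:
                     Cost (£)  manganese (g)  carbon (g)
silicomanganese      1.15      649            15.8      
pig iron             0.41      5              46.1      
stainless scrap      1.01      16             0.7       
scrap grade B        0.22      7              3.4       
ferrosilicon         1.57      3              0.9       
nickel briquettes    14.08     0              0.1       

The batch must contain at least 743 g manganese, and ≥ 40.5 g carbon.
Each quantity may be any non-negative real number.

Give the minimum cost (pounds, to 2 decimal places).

This is a linear program. Let x1 = kg of silicomanganese, x2 = kg of pig iron, x3 = kg of stainless scrap, x4 = kg of scrap grade B, x5 = kg of ferrosilicon, x6 = kg of nickel briquettes.
Minimise 1.15x1 + 0.41x2 + 1.01x3 + 0.22x4 + 1.57x5 + 14.08x6 subject to:
  649x1 + 5x2 + 16x3 + 7x4 + 3x5 ≥ 743   (manganese)
  15.8x1 + 46.1x2 + 0.7x3 + 3.4x4 + 0.9x5 + 0.1x6 ≥ 40.5   (carbon)
  x1, x2, x3, x4, x5, x6 ≥ 0.
The minimum-cost mix takes nothing from stainless scrap, scrap grade B, ferrosilicon, nickel briquettes — only silicomanganese, pig iron. Binding constraints: manganese and carbon.
Optimal quantities: silicomanganese = 1.141 kg, pig iron = 0.4874 kg.
Cost = 1.15·1.141 + 0.41·0.4874 = 1.5120.

£1.51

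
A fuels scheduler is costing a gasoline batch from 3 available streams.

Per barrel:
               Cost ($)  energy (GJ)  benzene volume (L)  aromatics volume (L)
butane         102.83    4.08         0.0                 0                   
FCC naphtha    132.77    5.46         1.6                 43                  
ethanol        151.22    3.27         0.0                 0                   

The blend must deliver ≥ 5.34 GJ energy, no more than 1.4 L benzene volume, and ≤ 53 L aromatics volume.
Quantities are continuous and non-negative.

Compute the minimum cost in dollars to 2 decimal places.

$130.35

This is a linear program. Let x1 = barrels of butane, x2 = barrels of FCC naphtha, x3 = barrels of ethanol.
min 102.83x1 + 132.77x2 + 151.22x3 subject to:
  4.08x1 + 5.46x2 + 3.27x3 ≥ 5.34   (energy)
  1.6x2 ≤ 1.4   (benzene volume)
  43x2 ≤ 53   (aromatics volume)
  x1, x2, x3 ≥ 0.
At the optimum only butane, FCC naphtha are positive (ethanol = 0). There the energy and benzene volume constraints are tight.
Solving gives x1 = 0.1379, x2 = 0.875.
Cost = 102.83·0.1379 + 132.77·0.875 = 130.3540.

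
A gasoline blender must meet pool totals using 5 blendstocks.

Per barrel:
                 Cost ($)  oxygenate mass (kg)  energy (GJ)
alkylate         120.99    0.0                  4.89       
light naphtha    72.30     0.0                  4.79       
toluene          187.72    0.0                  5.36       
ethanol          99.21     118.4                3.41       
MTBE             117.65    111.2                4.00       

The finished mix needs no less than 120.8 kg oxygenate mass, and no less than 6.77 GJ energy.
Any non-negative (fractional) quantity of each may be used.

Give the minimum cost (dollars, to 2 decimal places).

Treat it as an LP. Let x1 = barrels of alkylate, x2 = barrels of light naphtha, x3 = barrels of toluene, x4 = barrels of ethanol, x5 = barrels of MTBE.
Minimize 120.99x1 + 72.3x2 + 187.72x3 + 99.21x4 + 117.65x5 with:
  118.4x4 + 111.2x5 ≥ 120.8   (oxygenate mass)
  4.89x1 + 4.79x2 + 5.36x3 + 3.41x4 + 4x5 ≥ 6.77   (energy)
  x1, x2, x3, x4, x5 ≥ 0.
The optimal basis is {light naphtha, ethanol}; alkylate, toluene, MTBE drop out. Binding constraints: oxygenate mass and energy.
So light naphtha = 0.687031 barrels, ethanol = 1.02027 barrels.
Total cost: 72.3·0.687031 + 99.21·1.02027 = 150.8933.

$150.89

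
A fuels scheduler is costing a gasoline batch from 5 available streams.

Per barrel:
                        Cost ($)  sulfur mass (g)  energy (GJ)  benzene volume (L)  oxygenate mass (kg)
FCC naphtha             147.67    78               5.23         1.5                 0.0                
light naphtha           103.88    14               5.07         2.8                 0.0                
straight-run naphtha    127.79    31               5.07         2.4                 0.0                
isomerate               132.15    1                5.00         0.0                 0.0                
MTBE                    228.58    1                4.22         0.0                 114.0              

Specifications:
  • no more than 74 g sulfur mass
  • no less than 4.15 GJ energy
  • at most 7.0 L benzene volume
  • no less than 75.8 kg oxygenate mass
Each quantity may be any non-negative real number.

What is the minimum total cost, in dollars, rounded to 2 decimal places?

Let x1 = barrels of FCC naphtha, x2 = barrels of light naphtha, x3 = barrels of straight-run naphtha, x4 = barrels of isomerate, x5 = barrels of MTBE.
Minimise 147.67x1 + 103.88x2 + 127.79x3 + 132.15x4 + 228.58x5 with:
  78x1 + 14x2 + 31x3 + 1x4 + 1x5 ≤ 74   (sulfur mass)
  5.23x1 + 5.07x2 + 5.07x3 + 5x4 + 4.22x5 ≥ 4.15   (energy)
  1.5x1 + 2.8x2 + 2.4x3 ≤ 7   (benzene volume)
  114x5 ≥ 75.8   (oxygenate mass)
  x1, x2, x3, x4, x5 ≥ 0.
At the optimum only light naphtha, MTBE are positive (FCC naphtha, straight-run naphtha, isomerate = 0). There the energy and oxygenate mass constraints are tight.
So light naphtha = 0.2651 barrels, MTBE = 0.6649 barrels.
Objective = 103.88·0.2651 + 228.58·0.6649 = 179.5214.

$179.52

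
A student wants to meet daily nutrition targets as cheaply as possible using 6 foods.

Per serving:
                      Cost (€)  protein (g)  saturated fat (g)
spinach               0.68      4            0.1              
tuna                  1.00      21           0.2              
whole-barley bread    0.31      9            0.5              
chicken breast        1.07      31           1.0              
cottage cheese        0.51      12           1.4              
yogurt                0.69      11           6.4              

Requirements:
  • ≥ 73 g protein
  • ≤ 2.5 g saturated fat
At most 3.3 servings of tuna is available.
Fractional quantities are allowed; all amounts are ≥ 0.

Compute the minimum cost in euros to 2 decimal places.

Let x1 = servings of spinach, x2 = servings of tuna, x3 = servings of whole-barley bread, x4 = servings of chicken breast, x5 = servings of cottage cheese, x6 = servings of yogurt.
min 0.68x1 + 1x2 + 0.31x3 + 1.07x4 + 0.51x5 + 0.69x6 s.t.:
  4x1 + 21x2 + 9x3 + 31x4 + 12x5 + 11x6 ≥ 73   (protein)
  0.1x1 + 0.2x2 + 0.5x3 + 1x4 + 1.4x5 + 6.4x6 ≤ 2.5   (saturated fat)
  x2 ≤ 3.3
  x1, x2, x3, x4, x5, x6 ≥ 0.
The optimal basis is {whole-barley bread, chicken breast}; spinach, tuna, cottage cheese, yogurt drop out. Binding constraints: protein and saturated fat.
Optimal quantities: whole-barley bread = 0.6923 servings, chicken breast = 2.154 servings.
Total cost: 0.31·0.6923 + 1.07·2.154 = 2.5194.

€2.52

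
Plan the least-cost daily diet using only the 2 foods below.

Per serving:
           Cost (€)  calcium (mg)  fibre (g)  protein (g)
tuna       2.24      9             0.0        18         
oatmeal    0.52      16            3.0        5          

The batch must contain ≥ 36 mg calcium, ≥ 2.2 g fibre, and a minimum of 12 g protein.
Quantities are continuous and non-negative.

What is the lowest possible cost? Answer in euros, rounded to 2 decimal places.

This is a linear program. Let x1 = servings of tuna, x2 = servings of oatmeal.
min 2.24x1 + 0.52x2 s.t.:
  9x1 + 16x2 ≥ 36   (calcium)
  3x2 ≥ 2.2   (fibre)
  18x1 + 5x2 ≥ 12   (protein)
  x1, x2 ≥ 0.
The minimum-cost mix takes nothing from tuna — only oatmeal. The protein requirement is met with equality.
Solving gives x2 = 2.4.
Objective = 0.52·2.4 = 1.2480.

€1.25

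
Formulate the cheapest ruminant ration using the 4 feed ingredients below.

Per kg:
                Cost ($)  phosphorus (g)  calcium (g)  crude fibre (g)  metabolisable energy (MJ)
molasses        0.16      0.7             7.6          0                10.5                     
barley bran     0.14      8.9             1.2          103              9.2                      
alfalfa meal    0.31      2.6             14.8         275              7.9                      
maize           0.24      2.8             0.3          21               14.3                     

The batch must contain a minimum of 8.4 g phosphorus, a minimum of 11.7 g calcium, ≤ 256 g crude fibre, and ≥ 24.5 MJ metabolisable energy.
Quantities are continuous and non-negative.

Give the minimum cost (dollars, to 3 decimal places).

Let x1 = kg of molasses, x2 = kg of barley bran, x3 = kg of alfalfa meal, x4 = kg of maize.
Minimize 0.16x1 + 0.14x2 + 0.31x3 + 0.24x4 s.t.:
  0.7x1 + 8.9x2 + 2.6x3 + 2.8x4 ≥ 8.4   (phosphorus)
  7.6x1 + 1.2x2 + 14.8x3 + 0.3x4 ≥ 11.7   (calcium)
  103x2 + 275x3 + 21x4 ≤ 256   (crude fibre)
  10.5x1 + 9.2x2 + 7.9x3 + 14.3x4 ≥ 24.5   (metabolisable energy)
  x1, x2, x3, x4 ≥ 0.
The optimal basis is {molasses, barley bran}; alfalfa meal, maize drop out. The calcium and metabolisable energy requirements are met with equality.
So molasses = 1.365 kg, barley bran = 1.105 kg.
Total cost: 0.16·1.365 + 0.14·1.105 = 0.37310.

$0.373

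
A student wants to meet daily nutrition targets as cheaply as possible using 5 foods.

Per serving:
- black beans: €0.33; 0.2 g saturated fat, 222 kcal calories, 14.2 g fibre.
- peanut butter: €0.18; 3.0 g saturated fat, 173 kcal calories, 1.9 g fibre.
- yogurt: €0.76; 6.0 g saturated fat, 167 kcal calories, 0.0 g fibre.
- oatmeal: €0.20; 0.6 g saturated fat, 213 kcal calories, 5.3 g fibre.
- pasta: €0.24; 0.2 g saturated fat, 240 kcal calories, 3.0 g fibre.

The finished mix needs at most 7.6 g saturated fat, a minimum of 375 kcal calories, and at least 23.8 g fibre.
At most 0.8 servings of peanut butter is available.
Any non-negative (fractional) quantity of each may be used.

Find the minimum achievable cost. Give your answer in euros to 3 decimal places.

€0.555

Let x1 = servings of black beans, x2 = servings of peanut butter, x3 = servings of yogurt, x4 = servings of oatmeal, x5 = servings of pasta.
Minimize 0.33x1 + 0.18x2 + 0.76x3 + 0.2x4 + 0.24x5 subject to:
  0.2x1 + 3x2 + 6x3 + 0.6x4 + 0.2x5 ≤ 7.6   (saturated fat)
  222x1 + 173x2 + 167x3 + 213x4 + 240x5 ≥ 375   (calories)
  14.2x1 + 1.9x2 + 5.3x4 + 3x5 ≥ 23.8   (fibre)
  x2 ≤ 0.8
  x1, x2, x3, x4, x5 ≥ 0.
At the optimum only black beans, oatmeal are positive (peanut butter, yogurt, pasta = 0). The calories and fibre requirements are met with equality.
So black beans = 1.668 servings, oatmeal = 0.0224 servings.
Objective = 0.33·1.668 + 0.2·0.0224 = 0.55492.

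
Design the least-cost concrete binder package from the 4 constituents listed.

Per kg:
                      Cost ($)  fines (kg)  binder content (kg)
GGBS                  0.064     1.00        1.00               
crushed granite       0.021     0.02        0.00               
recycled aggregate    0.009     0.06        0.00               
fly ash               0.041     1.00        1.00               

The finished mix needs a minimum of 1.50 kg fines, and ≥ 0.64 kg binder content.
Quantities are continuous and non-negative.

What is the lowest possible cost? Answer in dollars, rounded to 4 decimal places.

Treat it as an LP. Let x1 = kg of GGBS, x2 = kg of crushed granite, x3 = kg of recycled aggregate, x4 = kg of fly ash.
min 0.064x1 + 0.021x2 + 0.009x3 + 0.041x4 s.t.:
  1x1 + 0.02x2 + 0.06x3 + 1x4 ≥ 1.5   (fines)
  1x1 + 1x4 ≥ 0.64   (binder content)
  x1, x2, x3, x4 ≥ 0.
At the optimum only fly ash is positive (GGBS, crushed granite, recycled aggregate = 0). Binding constraint: fines.
Optimal quantities: fly ash = 1.5 kg.
Total cost: 0.041·1.5 = 0.061500.

$0.0615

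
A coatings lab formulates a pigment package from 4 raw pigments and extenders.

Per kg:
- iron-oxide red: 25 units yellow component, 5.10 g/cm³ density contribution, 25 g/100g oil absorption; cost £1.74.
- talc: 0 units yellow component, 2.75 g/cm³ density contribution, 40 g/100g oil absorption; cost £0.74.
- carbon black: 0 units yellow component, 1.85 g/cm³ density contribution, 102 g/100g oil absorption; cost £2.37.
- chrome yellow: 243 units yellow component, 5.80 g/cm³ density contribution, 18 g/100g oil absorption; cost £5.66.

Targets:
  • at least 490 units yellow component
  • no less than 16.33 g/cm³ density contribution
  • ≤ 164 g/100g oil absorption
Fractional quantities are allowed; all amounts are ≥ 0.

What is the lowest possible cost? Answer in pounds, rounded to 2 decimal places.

Set it up as a linear program. Let x1 = kg of iron-oxide red, x2 = kg of talc, x3 = kg of carbon black, x4 = kg of chrome yellow.
Minimize 1.74x1 + 0.74x2 + 2.37x3 + 5.66x4 s.t.:
  25x1 + 243x4 ≥ 490   (yellow component)
  5.1x1 + 2.75x2 + 1.85x3 + 5.8x4 ≥ 16.33   (density contribution)
  25x1 + 40x2 + 102x3 + 18x4 ≤ 164   (oil absorption)
  x1, x2, x3, x4 ≥ 0.
The minimum-cost mix takes nothing from talc, carbon black — only iron-oxide red, chrome yellow. Binding constraints: yellow component and density contribution.
Optimal quantities: iron-oxide red = 1.0291 kg, chrome yellow = 1.9106 kg.
Total cost: 1.74·1.0291 + 5.66·1.9106 = 12.6046.

£12.60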